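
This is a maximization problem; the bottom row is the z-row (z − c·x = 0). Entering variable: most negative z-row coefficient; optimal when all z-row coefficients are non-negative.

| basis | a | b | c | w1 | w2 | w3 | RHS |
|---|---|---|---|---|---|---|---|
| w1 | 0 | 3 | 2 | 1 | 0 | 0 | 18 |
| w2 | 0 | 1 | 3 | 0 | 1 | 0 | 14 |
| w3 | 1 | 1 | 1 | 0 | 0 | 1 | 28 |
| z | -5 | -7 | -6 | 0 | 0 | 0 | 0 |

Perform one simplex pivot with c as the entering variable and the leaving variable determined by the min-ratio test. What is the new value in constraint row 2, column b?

Ratio test on column c — row 1: 18/2 = 9; row 2: 14/3 = 14/3; row 3: 28/1 = 28. Minimum is 14/3 at row 2 (w2 leaves); pivot element 3.
Divide row 2 by 3; eliminate column c from the other rows.
In the new row 2, the b entry is the old entry divided by the pivot: 1/3 = 1/3.

1/3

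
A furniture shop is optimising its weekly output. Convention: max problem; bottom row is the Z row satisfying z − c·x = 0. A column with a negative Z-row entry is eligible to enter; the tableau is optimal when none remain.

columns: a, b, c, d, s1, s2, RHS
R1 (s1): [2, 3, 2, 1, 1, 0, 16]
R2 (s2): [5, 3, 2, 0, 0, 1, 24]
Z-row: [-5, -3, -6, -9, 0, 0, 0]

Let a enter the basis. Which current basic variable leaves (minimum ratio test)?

s2

Column a entries and ratios — s1: 16/2 = 8; s2: 24/5 = 24/5.
Smallest ratio is 24/5 in the row of s2, so s2 leaves.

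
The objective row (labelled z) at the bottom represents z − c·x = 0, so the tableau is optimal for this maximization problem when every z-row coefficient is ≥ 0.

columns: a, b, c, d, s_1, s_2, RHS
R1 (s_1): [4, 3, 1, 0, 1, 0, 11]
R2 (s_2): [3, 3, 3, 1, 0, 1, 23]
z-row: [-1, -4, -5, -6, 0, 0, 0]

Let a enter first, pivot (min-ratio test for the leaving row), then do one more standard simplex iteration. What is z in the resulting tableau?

Ratio test on column a — row 1: 11/4 = 11/4; row 2: 23/3 = 23/3. Minimum is 11/4 at row 1 (s_1 leaves); pivot element 4.
Pivot on row 1; the z-row RHS becomes 0 − (-1)·(11/4) = 11/4.
Next entering variable (most negative z-row entry -6): d.
Ratio test on column d — row 1: entry 0 ≤ 0; row 2: (59/4)/1 = 59/4. Minimum is 59/4 at row 2 (s_2 leaves); pivot element 1.
After the second pivot the z-row RHS is 11/4 − (-6)·(59/4) = 365/4.

365/4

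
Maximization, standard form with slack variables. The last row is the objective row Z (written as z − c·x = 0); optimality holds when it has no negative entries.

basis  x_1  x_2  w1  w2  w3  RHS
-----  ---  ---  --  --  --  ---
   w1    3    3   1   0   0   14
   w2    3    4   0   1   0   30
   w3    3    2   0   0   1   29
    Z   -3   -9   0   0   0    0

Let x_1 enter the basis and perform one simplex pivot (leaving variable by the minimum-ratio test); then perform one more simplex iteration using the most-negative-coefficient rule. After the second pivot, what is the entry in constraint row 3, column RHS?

Ratio test on column x_1 — row 1: 14/3 = 14/3; row 2: 30/3 = 10; row 3: 29/3 = 29/3. Minimum is 14/3 at row 1 (w1 leaves); pivot element 3.
Divide row 1 by 3; eliminate column x_1 from the other rows.
Second iteration: most negative Z-row entry is -6 in column x_2, so x_2 enters.
Ratio test on column x_2 — row 1: (14/3)/1 = 14/3; row 2: 16/1 = 16; row 3: entry -1 ≤ 0. Minimum is 14/3 at row 1 (x_1 leaves); pivot element 1.
Divide row 1 by 1; eliminate column x_2 from the other rows.
After both pivots, the entry at constraint row 3, column RHS is 59/3.

59/3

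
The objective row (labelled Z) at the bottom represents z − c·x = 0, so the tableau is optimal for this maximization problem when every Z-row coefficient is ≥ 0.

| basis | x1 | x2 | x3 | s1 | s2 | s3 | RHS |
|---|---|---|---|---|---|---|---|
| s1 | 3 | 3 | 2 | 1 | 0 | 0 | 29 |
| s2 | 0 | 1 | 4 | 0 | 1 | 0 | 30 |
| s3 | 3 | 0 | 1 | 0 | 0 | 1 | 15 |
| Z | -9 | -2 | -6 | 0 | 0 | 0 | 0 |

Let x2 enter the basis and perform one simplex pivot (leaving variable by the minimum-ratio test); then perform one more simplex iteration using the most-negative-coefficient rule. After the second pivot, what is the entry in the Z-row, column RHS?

Ratio test on column x2 — row 1: 29/3 = 29/3; row 2: 30/1 = 30; row 3: entry 0 ≤ 0. Minimum is 29/3 at row 1 (s1 leaves); pivot element 3.
Divide row 1 by 3; eliminate column x2 from the other rows.
Second iteration: most negative Z-row entry is -7 in column x1, so x1 enters.
Ratio test on column x1 — row 1: (29/3)/1 = 29/3; row 2: entry -1 ≤ 0; row 3: 15/3 = 5. Minimum is 5 at row 3 (s3 leaves); pivot element 3.
Divide row 3 by 3; eliminate column x1 from the other rows.
After both pivots, the entry at the Z-row, column RHS is 163/3.

163/3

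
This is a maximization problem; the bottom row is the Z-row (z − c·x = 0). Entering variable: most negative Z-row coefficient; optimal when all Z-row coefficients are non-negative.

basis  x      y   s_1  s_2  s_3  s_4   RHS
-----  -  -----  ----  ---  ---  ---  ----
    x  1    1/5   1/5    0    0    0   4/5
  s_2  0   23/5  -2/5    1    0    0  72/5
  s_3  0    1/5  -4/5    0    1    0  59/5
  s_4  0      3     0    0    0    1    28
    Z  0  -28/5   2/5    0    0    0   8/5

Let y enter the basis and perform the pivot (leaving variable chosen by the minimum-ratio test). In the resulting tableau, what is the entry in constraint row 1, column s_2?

-1/23

Ratio test on column y — row 1: (4/5)/(1/5) = 4; row 2: (72/5)/(23/5) = 72/23; row 3: (59/5)/(1/5) = 59; row 4: 28/3 = 28/3. Minimum is 72/23 at row 2 (s_2 leaves); pivot element 23/5.
Divide row 2 by 23/5; eliminate column y from the other rows.
Row 1 update in column s_2: 0 − (1/5)·(5/23) = -1/23.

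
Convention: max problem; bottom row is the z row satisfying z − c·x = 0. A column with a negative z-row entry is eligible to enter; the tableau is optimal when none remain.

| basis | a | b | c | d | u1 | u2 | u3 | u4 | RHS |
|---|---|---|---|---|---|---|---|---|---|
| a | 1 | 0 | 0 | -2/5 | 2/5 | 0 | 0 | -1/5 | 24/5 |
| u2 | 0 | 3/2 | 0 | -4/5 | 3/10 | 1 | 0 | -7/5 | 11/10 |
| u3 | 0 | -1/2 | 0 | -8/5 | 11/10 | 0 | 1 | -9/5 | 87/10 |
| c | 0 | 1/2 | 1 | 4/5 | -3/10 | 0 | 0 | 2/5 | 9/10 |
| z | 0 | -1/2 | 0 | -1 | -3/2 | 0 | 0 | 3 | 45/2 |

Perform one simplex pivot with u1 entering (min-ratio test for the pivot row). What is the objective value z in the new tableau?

Ratio test on column u1 — row 1: (24/5)/(2/5) = 12; row 2: (11/10)/(3/10) = 11/3; row 3: (87/10)/(11/10) = 87/11; row 4: entry -3/10 ≤ 0. Minimum is 11/3 at row 2 (u2 leaves); pivot element 3/10.
Pivot on row 2; the z-row RHS becomes 45/2 − (-3/2)·(11/3) = 28.

28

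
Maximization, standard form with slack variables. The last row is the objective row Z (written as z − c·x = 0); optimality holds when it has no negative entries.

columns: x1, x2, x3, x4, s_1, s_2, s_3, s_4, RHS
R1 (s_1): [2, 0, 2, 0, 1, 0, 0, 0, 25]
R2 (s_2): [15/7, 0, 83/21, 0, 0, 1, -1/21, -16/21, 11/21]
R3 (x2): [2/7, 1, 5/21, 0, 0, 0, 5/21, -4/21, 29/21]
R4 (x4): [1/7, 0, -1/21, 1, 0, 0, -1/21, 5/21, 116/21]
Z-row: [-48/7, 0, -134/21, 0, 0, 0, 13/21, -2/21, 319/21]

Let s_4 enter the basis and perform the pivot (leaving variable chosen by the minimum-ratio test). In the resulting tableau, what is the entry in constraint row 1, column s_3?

0

Ratio test on column s_4 — row 1: entry 0 ≤ 0; row 2: entry -16/21 ≤ 0; row 3: entry -4/21 ≤ 0; row 4: (116/21)/(5/21) = 116/5. Minimum is 116/5 at row 4 (x4 leaves); pivot element 5/21.
Divide row 4 by 5/21; eliminate column s_4 from the other rows.
Row 1 update in column s_3: 0 − 0·(-1/5) = 0.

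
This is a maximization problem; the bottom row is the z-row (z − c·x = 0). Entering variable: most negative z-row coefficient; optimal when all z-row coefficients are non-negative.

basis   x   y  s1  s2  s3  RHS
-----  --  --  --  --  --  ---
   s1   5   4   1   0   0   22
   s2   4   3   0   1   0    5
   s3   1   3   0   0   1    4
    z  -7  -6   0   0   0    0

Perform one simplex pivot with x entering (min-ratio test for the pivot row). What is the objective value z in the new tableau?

35/4

Ratio test on column x — row 1: 22/5 = 22/5; row 2: 5/4 = 5/4; row 3: 4/1 = 4. Minimum is 5/4 at row 2 (s2 leaves); pivot element 4.
Pivot on row 2; the z-row RHS becomes 0 − (-7)·(5/4) = 35/4.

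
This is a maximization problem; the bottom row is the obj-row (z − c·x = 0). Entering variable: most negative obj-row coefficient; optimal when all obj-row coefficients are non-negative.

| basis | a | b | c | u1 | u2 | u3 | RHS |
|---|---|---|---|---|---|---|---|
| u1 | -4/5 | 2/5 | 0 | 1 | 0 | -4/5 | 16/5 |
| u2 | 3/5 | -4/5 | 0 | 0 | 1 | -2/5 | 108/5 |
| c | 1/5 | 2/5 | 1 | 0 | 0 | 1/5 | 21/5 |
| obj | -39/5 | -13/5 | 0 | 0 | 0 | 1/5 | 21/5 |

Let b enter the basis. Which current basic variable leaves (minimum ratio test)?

Column b entries and ratios — u1: (16/5)/(2/5) = 8; u2: -4/5 ≤ 0, skip; c: (21/5)/(2/5) = 21/2.
Smallest ratio is 8 in the row of u1, so u1 leaves.

u1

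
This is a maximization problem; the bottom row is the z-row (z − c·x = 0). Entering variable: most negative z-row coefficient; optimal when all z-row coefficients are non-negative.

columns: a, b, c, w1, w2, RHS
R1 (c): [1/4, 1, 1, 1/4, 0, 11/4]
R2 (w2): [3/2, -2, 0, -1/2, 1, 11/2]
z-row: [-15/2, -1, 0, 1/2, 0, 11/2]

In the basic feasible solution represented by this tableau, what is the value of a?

0

a is not in the basis, so in the current basic feasible solution a = 0.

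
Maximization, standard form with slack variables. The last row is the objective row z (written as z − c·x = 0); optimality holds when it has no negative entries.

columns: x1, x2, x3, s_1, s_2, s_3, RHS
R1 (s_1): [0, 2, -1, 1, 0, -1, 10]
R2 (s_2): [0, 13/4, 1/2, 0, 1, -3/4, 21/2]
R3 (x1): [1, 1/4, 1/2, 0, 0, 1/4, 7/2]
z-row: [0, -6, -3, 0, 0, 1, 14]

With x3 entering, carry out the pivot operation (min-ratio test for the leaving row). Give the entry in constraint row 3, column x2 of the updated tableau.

Ratio test on column x3 — row 1: entry -1 ≤ 0; row 2: (21/2)/(1/2) = 21; row 3: (7/2)/(1/2) = 7. Minimum is 7 at row 3 (x1 leaves); pivot element 1/2.
Divide row 3 by 1/2; eliminate column x3 from the other rows.
In the new row 3, the x2 entry is the old entry divided by the pivot: (1/4)/(1/2) = 1/2.

1/2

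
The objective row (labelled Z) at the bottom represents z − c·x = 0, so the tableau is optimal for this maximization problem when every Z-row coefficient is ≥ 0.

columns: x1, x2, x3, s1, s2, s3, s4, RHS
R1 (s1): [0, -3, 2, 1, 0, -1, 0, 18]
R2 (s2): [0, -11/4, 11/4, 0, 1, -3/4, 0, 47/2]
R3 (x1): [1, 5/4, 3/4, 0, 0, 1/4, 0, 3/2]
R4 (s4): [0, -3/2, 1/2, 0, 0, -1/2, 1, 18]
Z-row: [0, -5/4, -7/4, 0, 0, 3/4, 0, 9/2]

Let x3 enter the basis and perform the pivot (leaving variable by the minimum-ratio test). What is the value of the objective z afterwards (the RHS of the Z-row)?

8

Ratio test on column x3 — row 1: 18/2 = 9; row 2: (47/2)/(11/4) = 94/11; row 3: (3/2)/(3/4) = 2; row 4: 18/(1/2) = 36. Minimum is 2 at row 3 (x1 leaves); pivot element 3/4.
Pivot on row 3; the Z-row RHS becomes 9/2 − (-7/4)·2 = 8.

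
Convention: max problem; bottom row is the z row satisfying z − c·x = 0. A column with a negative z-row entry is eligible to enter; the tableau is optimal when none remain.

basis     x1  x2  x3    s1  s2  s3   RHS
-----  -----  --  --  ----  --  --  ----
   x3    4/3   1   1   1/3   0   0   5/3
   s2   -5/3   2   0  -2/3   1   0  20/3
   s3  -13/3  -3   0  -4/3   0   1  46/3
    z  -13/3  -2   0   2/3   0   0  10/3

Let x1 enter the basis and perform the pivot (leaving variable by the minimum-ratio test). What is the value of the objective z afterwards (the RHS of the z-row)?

35/4

Ratio test on column x1 — row 1: (5/3)/(4/3) = 5/4; row 2: entry -5/3 ≤ 0; row 3: entry -13/3 ≤ 0. Minimum is 5/4 at row 1 (x3 leaves); pivot element 4/3.
Pivot on row 1; the z-row RHS becomes 10/3 − (-13/3)·(5/4) = 35/4.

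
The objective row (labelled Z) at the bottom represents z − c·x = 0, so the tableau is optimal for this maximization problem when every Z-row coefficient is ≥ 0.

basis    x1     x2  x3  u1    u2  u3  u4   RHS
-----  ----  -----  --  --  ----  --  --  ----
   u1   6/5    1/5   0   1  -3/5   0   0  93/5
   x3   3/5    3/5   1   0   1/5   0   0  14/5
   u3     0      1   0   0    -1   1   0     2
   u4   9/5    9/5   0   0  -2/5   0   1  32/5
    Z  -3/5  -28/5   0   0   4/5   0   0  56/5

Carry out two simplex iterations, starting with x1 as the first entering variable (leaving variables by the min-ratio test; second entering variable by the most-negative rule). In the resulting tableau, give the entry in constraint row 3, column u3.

1

Ratio test on column x1 — row 1: (93/5)/(6/5) = 31/2; row 2: (14/5)/(3/5) = 14/3; row 3: entry 0 ≤ 0; row 4: (32/5)/(9/5) = 32/9. Minimum is 32/9 at row 4 (u4 leaves); pivot element 9/5.
Divide row 4 by 9/5; eliminate column x1 from the other rows.
Second iteration: most negative Z-row entry is -5 in column x2, so x2 enters.
Ratio test on column x2 — row 1: entry -1 ≤ 0; row 2: entry 0 ≤ 0; row 3: 2/1 = 2; row 4: (32/9)/1 = 32/9. Minimum is 2 at row 3 (u3 leaves); pivot element 1.
Divide row 3 by 1; eliminate column x2 from the other rows.
After both pivots, the entry at constraint row 3, column u3 is 1.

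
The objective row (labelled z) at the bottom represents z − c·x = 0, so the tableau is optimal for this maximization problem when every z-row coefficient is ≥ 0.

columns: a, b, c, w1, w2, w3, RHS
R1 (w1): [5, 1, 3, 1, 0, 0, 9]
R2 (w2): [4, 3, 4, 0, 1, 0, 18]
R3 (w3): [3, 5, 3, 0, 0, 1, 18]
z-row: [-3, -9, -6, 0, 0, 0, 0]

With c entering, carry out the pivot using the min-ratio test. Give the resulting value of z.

18

Ratio test on column c — row 1: 9/3 = 3; row 2: 18/4 = 9/2; row 3: 18/3 = 6. Minimum is 3 at row 1 (w1 leaves); pivot element 3.
Pivot on row 1; the z-row RHS becomes 0 − (-6)·3 = 18.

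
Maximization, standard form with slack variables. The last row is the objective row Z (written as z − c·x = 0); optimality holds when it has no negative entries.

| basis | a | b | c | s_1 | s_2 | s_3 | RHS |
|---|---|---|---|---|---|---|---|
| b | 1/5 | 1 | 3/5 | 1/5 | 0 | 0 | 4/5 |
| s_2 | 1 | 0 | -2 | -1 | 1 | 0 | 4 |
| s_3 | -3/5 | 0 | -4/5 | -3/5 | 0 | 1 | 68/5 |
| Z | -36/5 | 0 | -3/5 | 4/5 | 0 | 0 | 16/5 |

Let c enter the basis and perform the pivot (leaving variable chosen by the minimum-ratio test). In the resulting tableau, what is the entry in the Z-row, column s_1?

Ratio test on column c — row 1: (4/5)/(3/5) = 4/3; row 2: entry -2 ≤ 0; row 3: entry -4/5 ≤ 0. Minimum is 4/3 at row 1 (b leaves); pivot element 3/5.
Divide row 1 by 3/5; eliminate column c from the other rows.
Z-row update in column s_1: 4/5 − (-3/5)·(1/3) = 1.

1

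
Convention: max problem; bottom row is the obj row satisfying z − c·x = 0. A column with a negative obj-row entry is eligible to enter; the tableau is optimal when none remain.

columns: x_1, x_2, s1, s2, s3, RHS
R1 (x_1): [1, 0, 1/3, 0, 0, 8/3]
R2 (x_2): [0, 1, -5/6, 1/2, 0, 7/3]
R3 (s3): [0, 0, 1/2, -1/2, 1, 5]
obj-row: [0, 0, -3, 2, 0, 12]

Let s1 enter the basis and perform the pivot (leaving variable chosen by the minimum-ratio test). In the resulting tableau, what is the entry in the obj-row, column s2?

2

Ratio test on column s1 — row 1: (8/3)/(1/3) = 8; row 2: entry -5/6 ≤ 0; row 3: 5/(1/2) = 10. Minimum is 8 at row 1 (x_1 leaves); pivot element 1/3.
Divide row 1 by 1/3; eliminate column s1 from the other rows.
obj-row update in column s2: 2 − (-3)·0 = 2.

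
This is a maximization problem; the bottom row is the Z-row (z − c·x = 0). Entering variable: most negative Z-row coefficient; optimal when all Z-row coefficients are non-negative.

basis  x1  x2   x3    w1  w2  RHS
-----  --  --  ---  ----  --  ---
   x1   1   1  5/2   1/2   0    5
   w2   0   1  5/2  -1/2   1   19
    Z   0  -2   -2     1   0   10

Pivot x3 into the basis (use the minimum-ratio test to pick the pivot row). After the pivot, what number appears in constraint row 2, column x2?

Ratio test on column x3 — row 1: 5/(5/2) = 2; row 2: 19/(5/2) = 38/5. Minimum is 2 at row 1 (x1 leaves); pivot element 5/2.
Divide row 1 by 5/2; eliminate column x3 from the other rows.
Row 2 update in column x2: 1 − (5/2)·(2/5) = 0.

0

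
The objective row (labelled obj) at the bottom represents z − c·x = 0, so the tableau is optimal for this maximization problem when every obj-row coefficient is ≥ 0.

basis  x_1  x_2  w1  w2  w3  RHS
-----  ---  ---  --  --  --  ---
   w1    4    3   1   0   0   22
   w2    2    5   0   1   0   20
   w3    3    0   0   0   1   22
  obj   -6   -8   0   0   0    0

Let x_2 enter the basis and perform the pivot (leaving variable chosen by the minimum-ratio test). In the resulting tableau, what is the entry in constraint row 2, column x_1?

2/5

Ratio test on column x_2 — row 1: 22/3 = 22/3; row 2: 20/5 = 4; row 3: entry 0 ≤ 0. Minimum is 4 at row 2 (w2 leaves); pivot element 5.
Divide row 2 by 5; eliminate column x_2 from the other rows.
In the new row 2, the x_1 entry is the old entry divided by the pivot: 2/5 = 2/5.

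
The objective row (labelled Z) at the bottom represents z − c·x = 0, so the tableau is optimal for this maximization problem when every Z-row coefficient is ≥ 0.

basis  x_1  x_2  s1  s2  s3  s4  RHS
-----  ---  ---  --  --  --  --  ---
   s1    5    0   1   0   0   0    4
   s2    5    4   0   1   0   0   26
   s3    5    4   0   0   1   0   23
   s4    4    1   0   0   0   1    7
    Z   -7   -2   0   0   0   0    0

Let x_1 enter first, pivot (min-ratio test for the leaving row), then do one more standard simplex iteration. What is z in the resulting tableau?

Ratio test on column x_1 — row 1: 4/5 = 4/5; row 2: 26/5 = 26/5; row 3: 23/5 = 23/5; row 4: 7/4 = 7/4. Minimum is 4/5 at row 1 (s1 leaves); pivot element 5.
Pivot on row 1; the Z-row RHS becomes 0 − (-7)·(4/5) = 28/5.
Next entering variable (most negative Z-row entry -2): x_2.
Ratio test on column x_2 — row 1: entry 0 ≤ 0; row 2: 22/4 = 11/2; row 3: 19/4 = 19/4; row 4: (19/5)/1 = 19/5. Minimum is 19/5 at row 4 (s4 leaves); pivot element 1.
After the second pivot the Z-row RHS is 28/5 − (-2)·(19/5) = 66/5.

66/5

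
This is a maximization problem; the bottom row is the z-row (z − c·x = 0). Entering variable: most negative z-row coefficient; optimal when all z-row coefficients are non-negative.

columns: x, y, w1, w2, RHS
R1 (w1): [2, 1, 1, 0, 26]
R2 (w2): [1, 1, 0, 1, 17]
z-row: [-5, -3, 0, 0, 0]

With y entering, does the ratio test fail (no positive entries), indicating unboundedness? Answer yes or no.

no

Column y has positive entries in row(s) 1, 2, so the ratio test bounds it — not unbounded.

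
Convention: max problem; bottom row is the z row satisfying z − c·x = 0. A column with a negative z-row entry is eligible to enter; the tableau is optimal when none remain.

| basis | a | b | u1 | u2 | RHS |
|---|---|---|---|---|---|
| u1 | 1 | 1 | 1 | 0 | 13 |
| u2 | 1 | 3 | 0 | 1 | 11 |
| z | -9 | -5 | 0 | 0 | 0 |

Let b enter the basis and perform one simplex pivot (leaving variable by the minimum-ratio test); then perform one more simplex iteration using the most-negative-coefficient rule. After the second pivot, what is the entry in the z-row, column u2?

Ratio test on column b — row 1: 13/1 = 13; row 2: 11/3 = 11/3. Minimum is 11/3 at row 2 (u2 leaves); pivot element 3.
Divide row 2 by 3; eliminate column b from the other rows.
Second iteration: most negative z-row entry is -22/3 in column a, so a enters.
Ratio test on column a — row 1: (28/3)/(2/3) = 14; row 2: (11/3)/(1/3) = 11. Minimum is 11 at row 2 (b leaves); pivot element 1/3.
Divide row 2 by 1/3; eliminate column a from the other rows.
After both pivots, the entry at the z-row, column u2 is 9.

9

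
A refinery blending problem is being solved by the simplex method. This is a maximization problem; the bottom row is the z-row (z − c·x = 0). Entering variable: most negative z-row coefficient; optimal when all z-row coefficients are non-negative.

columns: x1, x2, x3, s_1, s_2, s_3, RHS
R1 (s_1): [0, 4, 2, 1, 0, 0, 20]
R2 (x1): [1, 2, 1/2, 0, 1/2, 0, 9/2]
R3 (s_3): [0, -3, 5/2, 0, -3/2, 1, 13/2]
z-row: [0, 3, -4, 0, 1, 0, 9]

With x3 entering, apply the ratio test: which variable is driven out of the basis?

Column x3 entries and ratios — s_1: 20/2 = 10; x1: (9/2)/(1/2) = 9; s_3: (13/2)/(5/2) = 13/5.
Smallest ratio is 13/5 in the row of s_3, so s_3 leaves.

s_3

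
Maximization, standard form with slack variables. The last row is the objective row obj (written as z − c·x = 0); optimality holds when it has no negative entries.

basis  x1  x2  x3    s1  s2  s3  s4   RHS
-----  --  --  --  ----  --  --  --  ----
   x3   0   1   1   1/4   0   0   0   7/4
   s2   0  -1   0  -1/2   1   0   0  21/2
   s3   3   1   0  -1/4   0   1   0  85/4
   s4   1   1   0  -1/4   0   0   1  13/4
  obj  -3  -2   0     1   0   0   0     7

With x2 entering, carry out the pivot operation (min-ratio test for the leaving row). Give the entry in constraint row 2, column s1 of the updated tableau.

-1/4

Ratio test on column x2 — row 1: (7/4)/1 = 7/4; row 2: entry -1 ≤ 0; row 3: (85/4)/1 = 85/4; row 4: (13/4)/1 = 13/4. Minimum is 7/4 at row 1 (x3 leaves); pivot element 1.
Divide row 1 by 1; eliminate column x2 from the other rows.
Row 2 update in column s1: -1/2 − (-1)·(1/4) = -1/4.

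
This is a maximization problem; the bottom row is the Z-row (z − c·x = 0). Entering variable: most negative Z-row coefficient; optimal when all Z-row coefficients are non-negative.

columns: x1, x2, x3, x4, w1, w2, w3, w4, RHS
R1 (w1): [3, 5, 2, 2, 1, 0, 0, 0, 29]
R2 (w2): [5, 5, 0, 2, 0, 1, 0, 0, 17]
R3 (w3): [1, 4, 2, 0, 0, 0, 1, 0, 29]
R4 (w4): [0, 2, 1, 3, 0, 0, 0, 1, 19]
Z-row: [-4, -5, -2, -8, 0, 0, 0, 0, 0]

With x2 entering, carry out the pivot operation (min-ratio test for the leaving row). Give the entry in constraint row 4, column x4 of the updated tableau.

Ratio test on column x2 — row 1: 29/5 = 29/5; row 2: 17/5 = 17/5; row 3: 29/4 = 29/4; row 4: 19/2 = 19/2. Minimum is 17/5 at row 2 (w2 leaves); pivot element 5.
Divide row 2 by 5; eliminate column x2 from the other rows.
Row 4 update in column x4: 3 − 2·(2/5) = 11/5.

11/5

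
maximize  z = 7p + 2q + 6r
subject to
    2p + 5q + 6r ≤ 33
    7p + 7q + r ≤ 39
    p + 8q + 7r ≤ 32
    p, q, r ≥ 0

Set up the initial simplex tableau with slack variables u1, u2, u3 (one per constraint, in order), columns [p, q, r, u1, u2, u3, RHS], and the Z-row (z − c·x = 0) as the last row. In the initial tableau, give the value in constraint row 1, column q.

Constraint 1 has coefficient 5 on q.

5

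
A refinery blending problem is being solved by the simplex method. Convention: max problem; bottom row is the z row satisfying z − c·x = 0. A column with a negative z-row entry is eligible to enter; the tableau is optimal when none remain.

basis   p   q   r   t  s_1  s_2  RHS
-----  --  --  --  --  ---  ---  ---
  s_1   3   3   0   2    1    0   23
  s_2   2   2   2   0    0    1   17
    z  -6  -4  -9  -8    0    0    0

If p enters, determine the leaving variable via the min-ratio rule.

s_1

Column p entries and ratios — s_1: 23/3 = 23/3; s_2: 17/2 = 17/2.
Smallest ratio is 23/3 in the row of s_1, so s_1 leaves.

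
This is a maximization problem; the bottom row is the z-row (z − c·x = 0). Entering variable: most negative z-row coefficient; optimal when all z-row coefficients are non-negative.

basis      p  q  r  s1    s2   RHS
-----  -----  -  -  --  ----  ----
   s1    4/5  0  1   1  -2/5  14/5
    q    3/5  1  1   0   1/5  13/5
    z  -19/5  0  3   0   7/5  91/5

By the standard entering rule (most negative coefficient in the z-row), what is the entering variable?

p

Negative z-row entries: p: -19/5.
The most negative is -19/5 in column p, so p enters.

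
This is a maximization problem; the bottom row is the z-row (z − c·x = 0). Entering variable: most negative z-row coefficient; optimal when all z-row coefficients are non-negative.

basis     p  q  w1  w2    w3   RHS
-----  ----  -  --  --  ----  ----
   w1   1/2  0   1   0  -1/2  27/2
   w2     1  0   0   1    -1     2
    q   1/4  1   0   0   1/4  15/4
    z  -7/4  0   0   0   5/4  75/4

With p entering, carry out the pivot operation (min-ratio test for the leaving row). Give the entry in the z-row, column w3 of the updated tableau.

Ratio test on column p — row 1: (27/2)/(1/2) = 27; row 2: 2/1 = 2; row 3: (15/4)/(1/4) = 15. Minimum is 2 at row 2 (w2 leaves); pivot element 1.
Divide row 2 by 1; eliminate column p from the other rows.
z-row update in column w3: 5/4 − (-7/4)·(-1) = -1/2.

-1/2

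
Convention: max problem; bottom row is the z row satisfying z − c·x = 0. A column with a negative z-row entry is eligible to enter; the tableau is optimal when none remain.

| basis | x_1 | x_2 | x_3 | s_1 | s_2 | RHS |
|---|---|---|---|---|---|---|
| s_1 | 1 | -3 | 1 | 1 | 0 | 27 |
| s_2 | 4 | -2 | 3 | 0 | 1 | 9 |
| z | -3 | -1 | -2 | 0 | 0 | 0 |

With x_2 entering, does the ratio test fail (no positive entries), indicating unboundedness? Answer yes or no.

Every constraint-row entry in column x_2 is ≤ 0, so increasing x_2 is unbounded.

yes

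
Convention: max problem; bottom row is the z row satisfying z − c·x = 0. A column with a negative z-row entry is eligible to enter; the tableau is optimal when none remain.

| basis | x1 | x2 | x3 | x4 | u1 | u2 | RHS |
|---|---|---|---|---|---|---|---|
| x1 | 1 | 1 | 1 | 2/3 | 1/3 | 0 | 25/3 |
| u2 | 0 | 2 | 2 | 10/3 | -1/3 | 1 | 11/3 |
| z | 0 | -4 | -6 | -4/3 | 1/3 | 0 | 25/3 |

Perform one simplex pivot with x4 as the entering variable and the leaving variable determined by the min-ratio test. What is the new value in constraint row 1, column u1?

Ratio test on column x4 — row 1: (25/3)/(2/3) = 25/2; row 2: (11/3)/(10/3) = 11/10. Minimum is 11/10 at row 2 (u2 leaves); pivot element 10/3.
Divide row 2 by 10/3; eliminate column x4 from the other rows.
Row 1 update in column u1: 1/3 − (2/3)·(-1/10) = 2/5.

2/5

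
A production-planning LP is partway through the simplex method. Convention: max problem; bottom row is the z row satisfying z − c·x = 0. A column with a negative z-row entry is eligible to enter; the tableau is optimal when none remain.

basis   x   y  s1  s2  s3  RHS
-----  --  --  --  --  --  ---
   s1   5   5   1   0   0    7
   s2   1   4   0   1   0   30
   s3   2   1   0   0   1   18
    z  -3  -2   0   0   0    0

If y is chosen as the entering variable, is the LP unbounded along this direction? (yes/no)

Column y has positive entries in row(s) 1, 2, 3, so the ratio test bounds it — not unbounded.

no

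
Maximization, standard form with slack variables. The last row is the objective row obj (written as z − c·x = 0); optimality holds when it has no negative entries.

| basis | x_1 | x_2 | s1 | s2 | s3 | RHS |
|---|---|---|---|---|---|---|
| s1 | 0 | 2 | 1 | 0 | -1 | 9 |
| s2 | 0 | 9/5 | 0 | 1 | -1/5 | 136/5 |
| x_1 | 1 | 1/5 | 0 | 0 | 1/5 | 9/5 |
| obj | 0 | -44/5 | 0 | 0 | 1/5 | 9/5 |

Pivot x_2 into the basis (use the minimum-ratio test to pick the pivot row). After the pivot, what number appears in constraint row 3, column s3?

Ratio test on column x_2 — row 1: 9/2 = 9/2; row 2: (136/5)/(9/5) = 136/9; row 3: (9/5)/(1/5) = 9. Minimum is 9/2 at row 1 (s1 leaves); pivot element 2.
Divide row 1 by 2; eliminate column x_2 from the other rows.
Row 3 update in column s3: 1/5 − (1/5)·(-1/2) = 3/10.

3/10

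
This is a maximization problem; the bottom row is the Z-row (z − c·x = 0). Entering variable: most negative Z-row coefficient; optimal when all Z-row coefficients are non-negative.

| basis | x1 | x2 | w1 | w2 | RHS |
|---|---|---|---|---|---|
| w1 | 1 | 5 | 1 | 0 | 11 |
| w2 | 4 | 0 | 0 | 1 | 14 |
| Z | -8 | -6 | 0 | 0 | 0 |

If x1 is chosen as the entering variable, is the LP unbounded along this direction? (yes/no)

Column x1 has positive entries in row(s) 1, 2, so the ratio test bounds it — not unbounded.

no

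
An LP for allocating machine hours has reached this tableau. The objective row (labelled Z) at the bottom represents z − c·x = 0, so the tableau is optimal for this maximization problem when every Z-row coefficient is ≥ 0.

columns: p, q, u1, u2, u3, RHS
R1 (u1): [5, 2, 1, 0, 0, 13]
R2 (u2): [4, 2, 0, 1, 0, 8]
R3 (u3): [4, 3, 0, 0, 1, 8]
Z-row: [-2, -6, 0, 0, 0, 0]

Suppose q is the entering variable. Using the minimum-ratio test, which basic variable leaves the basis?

u3

Column q entries and ratios — u1: 13/2 = 13/2; u2: 8/2 = 4; u3: 8/3 = 8/3.
Smallest ratio is 8/3 in the row of u3, so u3 leaves.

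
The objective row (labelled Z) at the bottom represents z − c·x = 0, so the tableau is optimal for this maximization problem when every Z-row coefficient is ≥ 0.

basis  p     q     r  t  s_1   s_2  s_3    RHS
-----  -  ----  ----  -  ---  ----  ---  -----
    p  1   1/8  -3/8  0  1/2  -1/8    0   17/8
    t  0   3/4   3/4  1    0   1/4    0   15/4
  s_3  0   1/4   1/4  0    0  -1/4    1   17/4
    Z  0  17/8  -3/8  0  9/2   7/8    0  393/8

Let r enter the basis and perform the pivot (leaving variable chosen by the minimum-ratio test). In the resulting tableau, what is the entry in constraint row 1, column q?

Ratio test on column r — row 1: entry -3/8 ≤ 0; row 2: (15/4)/(3/4) = 5; row 3: (17/4)/(1/4) = 17. Minimum is 5 at row 2 (t leaves); pivot element 3/4.
Divide row 2 by 3/4; eliminate column r from the other rows.
Row 1 update in column q: 1/8 − (-3/8)·1 = 1/2.

1/2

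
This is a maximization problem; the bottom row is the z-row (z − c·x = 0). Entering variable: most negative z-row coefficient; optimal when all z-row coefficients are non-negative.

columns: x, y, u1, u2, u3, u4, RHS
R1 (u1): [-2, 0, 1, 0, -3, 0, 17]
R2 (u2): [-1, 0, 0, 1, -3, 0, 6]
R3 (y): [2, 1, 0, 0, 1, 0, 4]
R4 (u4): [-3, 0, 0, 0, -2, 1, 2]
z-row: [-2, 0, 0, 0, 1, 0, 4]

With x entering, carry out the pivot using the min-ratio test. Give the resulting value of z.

Ratio test on column x — row 1: entry -2 ≤ 0; row 2: entry -1 ≤ 0; row 3: 4/2 = 2; row 4: entry -3 ≤ 0. Minimum is 2 at row 3 (y leaves); pivot element 2.
Pivot on row 3; the z-row RHS becomes 4 − (-2)·2 = 8.

8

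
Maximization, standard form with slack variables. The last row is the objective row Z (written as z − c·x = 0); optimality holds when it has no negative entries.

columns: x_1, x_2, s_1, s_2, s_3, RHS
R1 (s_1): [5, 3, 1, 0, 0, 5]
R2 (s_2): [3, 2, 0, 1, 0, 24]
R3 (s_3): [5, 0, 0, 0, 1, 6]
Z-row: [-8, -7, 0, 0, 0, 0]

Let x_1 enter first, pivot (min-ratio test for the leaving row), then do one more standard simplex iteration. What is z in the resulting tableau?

35/3

Ratio test on column x_1 — row 1: 5/5 = 1; row 2: 24/3 = 8; row 3: 6/5 = 6/5. Minimum is 1 at row 1 (s_1 leaves); pivot element 5.
Pivot on row 1; the Z-row RHS becomes 0 − (-8)·1 = 8.
Next entering variable (most negative Z-row entry -11/5): x_2.
Ratio test on column x_2 — row 1: 1/(3/5) = 5/3; row 2: 21/(1/5) = 105; row 3: entry -3 ≤ 0. Minimum is 5/3 at row 1 (x_1 leaves); pivot element 3/5.
After the second pivot the Z-row RHS is 8 − (-11/5)·(5/3) = 35/3.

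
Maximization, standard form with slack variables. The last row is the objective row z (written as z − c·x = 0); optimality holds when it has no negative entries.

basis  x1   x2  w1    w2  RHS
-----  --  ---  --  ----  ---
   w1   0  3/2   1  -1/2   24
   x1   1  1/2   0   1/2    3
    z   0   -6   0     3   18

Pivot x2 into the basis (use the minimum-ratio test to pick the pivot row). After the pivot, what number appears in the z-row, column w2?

Ratio test on column x2 — row 1: 24/(3/2) = 16; row 2: 3/(1/2) = 6. Minimum is 6 at row 2 (x1 leaves); pivot element 1/2.
Divide row 2 by 1/2; eliminate column x2 from the other rows.
z-row update in column w2: 3 − (-6)·1 = 9.

9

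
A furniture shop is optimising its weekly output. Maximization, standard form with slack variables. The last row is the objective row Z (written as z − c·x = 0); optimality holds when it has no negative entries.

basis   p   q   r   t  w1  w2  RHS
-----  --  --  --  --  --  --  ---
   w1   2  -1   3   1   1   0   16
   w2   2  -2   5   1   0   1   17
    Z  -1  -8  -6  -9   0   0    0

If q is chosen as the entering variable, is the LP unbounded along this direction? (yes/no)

Every constraint-row entry in column q is ≤ 0, so increasing q is unbounded.

yes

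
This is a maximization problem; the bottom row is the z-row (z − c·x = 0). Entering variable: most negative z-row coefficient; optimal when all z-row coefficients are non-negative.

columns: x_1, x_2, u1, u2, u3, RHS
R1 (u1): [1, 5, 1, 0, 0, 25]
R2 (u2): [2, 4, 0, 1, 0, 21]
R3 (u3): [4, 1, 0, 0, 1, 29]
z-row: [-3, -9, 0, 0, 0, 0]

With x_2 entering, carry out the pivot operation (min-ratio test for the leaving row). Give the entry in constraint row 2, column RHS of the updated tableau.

Ratio test on column x_2 — row 1: 25/5 = 5; row 2: 21/4 = 21/4; row 3: 29/1 = 29. Minimum is 5 at row 1 (u1 leaves); pivot element 5.
Divide row 1 by 5; eliminate column x_2 from the other rows.
Row 2 update in column RHS: 21 − 4·5 = 1.

1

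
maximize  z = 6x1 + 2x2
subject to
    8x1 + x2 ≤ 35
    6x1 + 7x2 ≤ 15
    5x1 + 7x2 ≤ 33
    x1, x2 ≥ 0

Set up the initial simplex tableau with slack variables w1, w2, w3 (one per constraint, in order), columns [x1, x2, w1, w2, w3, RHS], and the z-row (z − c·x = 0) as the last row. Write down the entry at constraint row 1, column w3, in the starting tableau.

0

Slack w3 belongs to constraint 3; its column is the unit vector e_3, so the entry in row 1 is 0.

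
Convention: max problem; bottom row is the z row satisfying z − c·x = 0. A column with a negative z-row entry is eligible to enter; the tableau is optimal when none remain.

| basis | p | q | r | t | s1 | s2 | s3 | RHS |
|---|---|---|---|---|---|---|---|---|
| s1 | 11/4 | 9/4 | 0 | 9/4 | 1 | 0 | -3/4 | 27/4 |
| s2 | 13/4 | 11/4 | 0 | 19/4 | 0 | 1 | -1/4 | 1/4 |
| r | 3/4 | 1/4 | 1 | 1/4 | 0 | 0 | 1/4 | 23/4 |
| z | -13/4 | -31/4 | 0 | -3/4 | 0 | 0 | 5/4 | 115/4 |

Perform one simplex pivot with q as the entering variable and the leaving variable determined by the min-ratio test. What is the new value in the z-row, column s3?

Ratio test on column q — row 1: (27/4)/(9/4) = 3; row 2: (1/4)/(11/4) = 1/11; row 3: (23/4)/(1/4) = 23. Minimum is 1/11 at row 2 (s2 leaves); pivot element 11/4.
Divide row 2 by 11/4; eliminate column q from the other rows.
z-row update in column s3: 5/4 − (-31/4)·(-1/11) = 6/11.

6/11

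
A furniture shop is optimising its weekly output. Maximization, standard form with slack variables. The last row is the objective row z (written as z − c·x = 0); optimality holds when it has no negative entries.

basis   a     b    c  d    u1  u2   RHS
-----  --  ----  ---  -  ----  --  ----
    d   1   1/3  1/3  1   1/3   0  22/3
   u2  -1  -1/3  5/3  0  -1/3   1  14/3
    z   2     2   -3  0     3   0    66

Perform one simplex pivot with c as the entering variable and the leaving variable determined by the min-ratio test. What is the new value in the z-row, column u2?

9/5

Ratio test on column c — row 1: (22/3)/(1/3) = 22; row 2: (14/3)/(5/3) = 14/5. Minimum is 14/5 at row 2 (u2 leaves); pivot element 5/3.
Divide row 2 by 5/3; eliminate column c from the other rows.
z-row update in column u2: 0 − (-3)·(3/5) = 9/5.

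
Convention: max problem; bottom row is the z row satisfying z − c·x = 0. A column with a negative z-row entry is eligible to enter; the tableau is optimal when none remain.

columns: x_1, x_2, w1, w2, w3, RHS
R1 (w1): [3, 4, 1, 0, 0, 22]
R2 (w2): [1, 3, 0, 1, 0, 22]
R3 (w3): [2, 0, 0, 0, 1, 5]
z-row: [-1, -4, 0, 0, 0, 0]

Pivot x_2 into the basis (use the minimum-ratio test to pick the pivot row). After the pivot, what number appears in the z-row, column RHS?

22

Ratio test on column x_2 — row 1: 22/4 = 11/2; row 2: 22/3 = 22/3; row 3: entry 0 ≤ 0. Minimum is 11/2 at row 1 (w1 leaves); pivot element 4.
Divide row 1 by 4; eliminate column x_2 from the other rows.
z-row update in column RHS: 0 − (-4)·(11/2) = 22.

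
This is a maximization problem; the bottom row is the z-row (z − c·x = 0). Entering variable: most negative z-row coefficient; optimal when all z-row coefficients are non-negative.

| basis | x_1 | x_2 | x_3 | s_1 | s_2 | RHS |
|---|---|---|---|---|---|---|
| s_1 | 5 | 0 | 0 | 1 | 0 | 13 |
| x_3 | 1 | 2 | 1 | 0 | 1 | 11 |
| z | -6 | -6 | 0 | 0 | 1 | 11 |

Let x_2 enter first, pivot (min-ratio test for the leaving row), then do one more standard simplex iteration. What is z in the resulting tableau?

Ratio test on column x_2 — row 1: entry 0 ≤ 0; row 2: 11/2 = 11/2. Minimum is 11/2 at row 2 (x_3 leaves); pivot element 2.
Pivot on row 2; the z-row RHS becomes 11 − (-6)·(11/2) = 44.
Next entering variable (most negative z-row entry -3): x_1.
Ratio test on column x_1 — row 1: 13/5 = 13/5; row 2: (11/2)/(1/2) = 11. Minimum is 13/5 at row 1 (s_1 leaves); pivot element 5.
After the second pivot the z-row RHS is 44 − (-3)·(13/5) = 259/5.

259/5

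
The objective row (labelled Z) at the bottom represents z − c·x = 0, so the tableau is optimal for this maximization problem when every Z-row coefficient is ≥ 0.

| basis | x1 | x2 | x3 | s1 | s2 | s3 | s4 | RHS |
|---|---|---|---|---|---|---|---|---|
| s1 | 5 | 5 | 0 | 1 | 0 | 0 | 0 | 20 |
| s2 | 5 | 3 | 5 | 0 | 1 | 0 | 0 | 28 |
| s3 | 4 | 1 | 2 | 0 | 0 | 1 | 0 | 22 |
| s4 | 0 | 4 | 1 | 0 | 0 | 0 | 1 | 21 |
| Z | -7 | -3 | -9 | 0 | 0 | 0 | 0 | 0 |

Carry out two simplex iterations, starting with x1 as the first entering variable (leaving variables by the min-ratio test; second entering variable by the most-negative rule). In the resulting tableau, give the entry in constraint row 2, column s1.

-1/5

Ratio test on column x1 — row 1: 20/5 = 4; row 2: 28/5 = 28/5; row 3: 22/4 = 11/2; row 4: entry 0 ≤ 0. Minimum is 4 at row 1 (s1 leaves); pivot element 5.
Divide row 1 by 5; eliminate column x1 from the other rows.
Second iteration: most negative Z-row entry is -9 in column x3, so x3 enters.
Ratio test on column x3 — row 1: entry 0 ≤ 0; row 2: 8/5 = 8/5; row 3: 6/2 = 3; row 4: 21/1 = 21. Minimum is 8/5 at row 2 (s2 leaves); pivot element 5.
Divide row 2 by 5; eliminate column x3 from the other rows.
After both pivots, the entry at constraint row 2, column s1 is -1/5.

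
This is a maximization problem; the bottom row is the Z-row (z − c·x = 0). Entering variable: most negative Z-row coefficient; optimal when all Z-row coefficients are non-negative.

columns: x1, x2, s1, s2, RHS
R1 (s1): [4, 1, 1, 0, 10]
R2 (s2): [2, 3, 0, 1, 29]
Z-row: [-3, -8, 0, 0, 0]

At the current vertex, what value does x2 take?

0

x2 is not in the basis, so in the current basic feasible solution x2 = 0.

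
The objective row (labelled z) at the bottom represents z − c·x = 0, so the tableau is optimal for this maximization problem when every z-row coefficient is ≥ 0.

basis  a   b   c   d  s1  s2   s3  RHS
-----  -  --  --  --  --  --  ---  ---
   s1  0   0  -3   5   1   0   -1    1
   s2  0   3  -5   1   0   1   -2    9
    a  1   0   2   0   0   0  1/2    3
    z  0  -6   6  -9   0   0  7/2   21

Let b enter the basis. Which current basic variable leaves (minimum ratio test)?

Column b entries and ratios — s1: 0 ≤ 0, skip; s2: 9/3 = 3; a: 0 ≤ 0, skip.
Smallest ratio is 3 in the row of s2, so s2 leaves.

s2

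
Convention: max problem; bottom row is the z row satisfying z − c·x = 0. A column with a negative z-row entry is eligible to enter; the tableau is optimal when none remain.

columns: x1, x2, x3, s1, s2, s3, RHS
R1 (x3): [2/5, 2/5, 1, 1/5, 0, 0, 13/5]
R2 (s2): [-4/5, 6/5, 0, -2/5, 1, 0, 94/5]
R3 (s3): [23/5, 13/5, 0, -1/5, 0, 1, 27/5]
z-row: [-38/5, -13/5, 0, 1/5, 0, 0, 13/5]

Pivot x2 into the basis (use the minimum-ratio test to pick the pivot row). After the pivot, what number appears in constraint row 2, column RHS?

212/13

Ratio test on column x2 — row 1: (13/5)/(2/5) = 13/2; row 2: (94/5)/(6/5) = 47/3; row 3: (27/5)/(13/5) = 27/13. Minimum is 27/13 at row 3 (s3 leaves); pivot element 13/5.
Divide row 3 by 13/5; eliminate column x2 from the other rows.
Row 2 update in column RHS: 94/5 − (6/5)·(27/13) = 212/13.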